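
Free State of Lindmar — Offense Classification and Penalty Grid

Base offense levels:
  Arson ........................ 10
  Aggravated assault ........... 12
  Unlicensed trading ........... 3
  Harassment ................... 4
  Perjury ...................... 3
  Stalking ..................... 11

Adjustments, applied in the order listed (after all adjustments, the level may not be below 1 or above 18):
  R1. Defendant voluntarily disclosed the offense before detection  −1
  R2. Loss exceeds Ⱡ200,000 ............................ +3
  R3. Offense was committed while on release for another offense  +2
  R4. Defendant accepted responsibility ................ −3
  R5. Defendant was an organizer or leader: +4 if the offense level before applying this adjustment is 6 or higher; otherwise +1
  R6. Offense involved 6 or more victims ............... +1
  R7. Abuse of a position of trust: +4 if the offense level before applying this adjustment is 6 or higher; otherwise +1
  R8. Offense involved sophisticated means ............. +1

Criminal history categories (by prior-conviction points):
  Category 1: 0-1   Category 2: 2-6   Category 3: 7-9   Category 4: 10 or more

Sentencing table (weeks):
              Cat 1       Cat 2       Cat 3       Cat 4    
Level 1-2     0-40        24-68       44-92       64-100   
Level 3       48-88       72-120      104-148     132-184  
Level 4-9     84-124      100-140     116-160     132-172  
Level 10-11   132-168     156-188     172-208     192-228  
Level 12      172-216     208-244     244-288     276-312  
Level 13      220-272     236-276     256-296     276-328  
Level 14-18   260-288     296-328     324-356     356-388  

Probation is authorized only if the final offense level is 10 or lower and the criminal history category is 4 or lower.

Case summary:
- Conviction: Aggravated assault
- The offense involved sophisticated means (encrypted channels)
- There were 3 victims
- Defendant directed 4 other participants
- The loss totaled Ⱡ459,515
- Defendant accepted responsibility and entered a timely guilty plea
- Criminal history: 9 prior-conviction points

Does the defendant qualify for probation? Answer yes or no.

No

Base offense level for aggravated assault: 12.
R2 applies: 12 + 3 = 15.
R3 does not apply.
R4 applies: 15 − 3 = 12.
R5 applies (level before this adjustment is 12 ≥ 6, so +4): 12 + 4 = 16.
R8 applies: 16 + 1 = 17.
Final offense level: 17.
Criminal history: 9 prior points → Category 3 (7-9).
Level 17 falls in the 14-18 band.
Grid: Level 14-18 × Category 3 = 324-356 weeks.
Probation check: level 17 > 10 and category 3 ≤ 4 → not eligible.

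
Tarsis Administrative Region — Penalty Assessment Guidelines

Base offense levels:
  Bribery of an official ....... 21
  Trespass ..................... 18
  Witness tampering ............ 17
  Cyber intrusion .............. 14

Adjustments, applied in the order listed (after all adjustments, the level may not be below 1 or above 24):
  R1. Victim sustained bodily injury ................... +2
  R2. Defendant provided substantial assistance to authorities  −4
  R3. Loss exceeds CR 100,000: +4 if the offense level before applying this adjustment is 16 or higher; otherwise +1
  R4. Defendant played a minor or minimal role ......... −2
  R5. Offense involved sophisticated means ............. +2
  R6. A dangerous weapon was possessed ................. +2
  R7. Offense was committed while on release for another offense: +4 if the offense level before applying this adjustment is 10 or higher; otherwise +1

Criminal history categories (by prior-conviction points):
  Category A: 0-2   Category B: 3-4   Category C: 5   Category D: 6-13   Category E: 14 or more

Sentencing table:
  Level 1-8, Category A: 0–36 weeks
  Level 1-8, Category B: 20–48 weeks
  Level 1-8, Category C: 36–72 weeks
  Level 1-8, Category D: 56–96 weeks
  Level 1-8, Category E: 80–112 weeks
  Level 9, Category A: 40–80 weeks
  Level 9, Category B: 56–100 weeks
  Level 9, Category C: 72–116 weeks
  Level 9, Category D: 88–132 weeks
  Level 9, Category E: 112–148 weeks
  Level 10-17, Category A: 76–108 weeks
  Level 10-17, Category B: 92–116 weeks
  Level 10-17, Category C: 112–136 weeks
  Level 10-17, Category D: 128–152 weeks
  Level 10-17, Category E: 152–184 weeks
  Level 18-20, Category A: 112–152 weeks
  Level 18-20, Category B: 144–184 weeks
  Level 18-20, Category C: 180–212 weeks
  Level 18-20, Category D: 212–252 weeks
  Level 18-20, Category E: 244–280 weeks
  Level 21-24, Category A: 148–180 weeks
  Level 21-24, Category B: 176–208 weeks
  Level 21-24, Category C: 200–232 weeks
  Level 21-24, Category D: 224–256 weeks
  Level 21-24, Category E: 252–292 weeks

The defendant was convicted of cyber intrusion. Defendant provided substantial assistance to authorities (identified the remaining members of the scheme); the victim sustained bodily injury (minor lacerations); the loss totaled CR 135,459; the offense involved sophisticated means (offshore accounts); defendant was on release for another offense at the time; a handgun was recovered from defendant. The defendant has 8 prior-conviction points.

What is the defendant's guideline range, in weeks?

Base offense level for cyber intrusion: 14.
R1 applies: 14 + 2 = 16.
R2 applies: 16 − 4 = 12.
R3 applies (level before this adjustment is 12 < 16, so +1): 12 + 1 = 13.
R5 applies: 13 + 2 = 15.
R6 applies: 15 + 2 = 17.
R7 applies (level before this adjustment is 17 ≥ 10, so +4): 17 + 4 = 21.
Final offense level: 21.
Criminal history: 8 prior points → Category D (6-13).
Level 21 falls in the 21-24 band.
Grid: Level 21-24 × Category D = 224-256 weeks.

224-256 weeks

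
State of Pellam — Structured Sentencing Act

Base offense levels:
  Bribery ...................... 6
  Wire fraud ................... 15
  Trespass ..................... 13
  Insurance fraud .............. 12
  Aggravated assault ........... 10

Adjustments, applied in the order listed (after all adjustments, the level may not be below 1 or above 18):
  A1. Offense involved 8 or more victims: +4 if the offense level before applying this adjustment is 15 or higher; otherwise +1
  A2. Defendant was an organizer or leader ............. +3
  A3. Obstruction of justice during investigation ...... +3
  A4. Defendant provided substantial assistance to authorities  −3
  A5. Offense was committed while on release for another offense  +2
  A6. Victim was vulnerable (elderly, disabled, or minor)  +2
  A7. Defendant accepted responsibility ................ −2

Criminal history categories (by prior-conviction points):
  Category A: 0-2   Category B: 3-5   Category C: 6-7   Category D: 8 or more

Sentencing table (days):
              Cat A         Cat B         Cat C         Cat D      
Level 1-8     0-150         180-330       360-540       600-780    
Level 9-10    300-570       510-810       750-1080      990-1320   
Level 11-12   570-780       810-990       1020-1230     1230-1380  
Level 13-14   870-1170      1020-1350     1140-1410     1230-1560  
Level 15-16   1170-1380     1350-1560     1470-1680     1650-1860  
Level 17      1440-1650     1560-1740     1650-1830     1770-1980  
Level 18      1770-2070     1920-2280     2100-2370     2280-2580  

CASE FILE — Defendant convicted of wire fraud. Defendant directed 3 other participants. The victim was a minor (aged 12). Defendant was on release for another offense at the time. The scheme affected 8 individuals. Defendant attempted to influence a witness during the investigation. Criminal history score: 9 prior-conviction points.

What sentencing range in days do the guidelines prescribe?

Base offense level for wire fraud: 15.
A1 applies (level before this adjustment is 15 ≥ 15, so +4): 15 + 4 = 19.
A2 applies: 19 + 3 = 22.
A3 applies: 22 + 3 = 25.
A5 applies: 25 + 2 = 27.
A6 applies: 27 + 2 = 29.
Level 29 exceeds the maximum of 18; capped at 18.
Final offense level: 18.
Criminal history: 9 prior points → Category D (8+).
Level 18 falls in the 18 band.
Grid: Level 18 × Category D = 2280-2580 days.

2280-2580 days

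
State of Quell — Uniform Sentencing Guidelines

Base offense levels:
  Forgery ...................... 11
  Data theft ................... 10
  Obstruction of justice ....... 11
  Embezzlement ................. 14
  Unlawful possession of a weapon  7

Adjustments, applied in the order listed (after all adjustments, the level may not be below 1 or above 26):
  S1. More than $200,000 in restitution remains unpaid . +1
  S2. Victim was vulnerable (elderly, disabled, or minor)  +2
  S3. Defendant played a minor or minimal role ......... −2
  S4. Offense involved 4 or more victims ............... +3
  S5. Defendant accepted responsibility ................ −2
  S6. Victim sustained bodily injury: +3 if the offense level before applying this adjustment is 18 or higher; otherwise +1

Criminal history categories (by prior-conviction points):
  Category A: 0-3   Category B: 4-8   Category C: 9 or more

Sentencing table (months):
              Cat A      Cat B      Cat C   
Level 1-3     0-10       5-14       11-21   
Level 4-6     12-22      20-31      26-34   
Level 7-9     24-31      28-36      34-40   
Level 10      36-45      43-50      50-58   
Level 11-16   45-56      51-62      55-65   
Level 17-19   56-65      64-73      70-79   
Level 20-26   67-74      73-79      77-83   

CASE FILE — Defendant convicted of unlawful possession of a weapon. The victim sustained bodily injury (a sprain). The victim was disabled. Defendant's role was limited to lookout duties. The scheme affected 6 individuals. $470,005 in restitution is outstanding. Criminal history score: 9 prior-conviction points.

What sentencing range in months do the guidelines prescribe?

55-65 months

Base offense level for unlawful possession of a weapon: 7.
S1 applies: 7 + 1 = 8.
S2 applies: 8 + 2 = 10.
S3 applies: 10 − 2 = 8.
S4 applies: 8 + 3 = 11.
S6 applies (level before this adjustment is 11 < 18, so +1): 11 + 1 = 12.
Final offense level: 12.
Criminal history: 9 prior points → Category C (9+).
Level 12 falls in the 11-16 band.
Grid: Level 11-16 × Category C = 55-65 months.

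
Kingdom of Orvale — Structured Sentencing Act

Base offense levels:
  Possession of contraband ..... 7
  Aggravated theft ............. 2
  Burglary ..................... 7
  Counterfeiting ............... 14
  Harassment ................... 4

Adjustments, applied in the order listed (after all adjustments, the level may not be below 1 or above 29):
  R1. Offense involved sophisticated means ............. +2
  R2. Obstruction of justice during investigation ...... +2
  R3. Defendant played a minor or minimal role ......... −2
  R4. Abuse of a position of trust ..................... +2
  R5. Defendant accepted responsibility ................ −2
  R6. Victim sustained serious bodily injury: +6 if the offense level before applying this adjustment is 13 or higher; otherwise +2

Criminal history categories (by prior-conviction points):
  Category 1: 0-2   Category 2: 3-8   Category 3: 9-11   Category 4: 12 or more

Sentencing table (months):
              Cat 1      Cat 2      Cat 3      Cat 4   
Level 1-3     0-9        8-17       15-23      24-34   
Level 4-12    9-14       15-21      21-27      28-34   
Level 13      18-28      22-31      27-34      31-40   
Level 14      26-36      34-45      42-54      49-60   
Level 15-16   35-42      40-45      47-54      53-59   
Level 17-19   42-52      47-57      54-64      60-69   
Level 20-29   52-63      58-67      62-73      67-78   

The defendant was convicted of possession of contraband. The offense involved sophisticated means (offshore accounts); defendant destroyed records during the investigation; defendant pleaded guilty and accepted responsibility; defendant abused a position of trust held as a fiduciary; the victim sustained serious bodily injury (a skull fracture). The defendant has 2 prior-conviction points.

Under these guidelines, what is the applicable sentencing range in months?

18-28 months

Base offense level for possession of contraband: 7.
R1 applies: 7 + 2 = 9.
R2 applies: 9 + 2 = 11.
R3 does not apply.
R4 applies: 11 + 2 = 13.
R5 applies: 13 − 2 = 11.
R6 applies (level before this adjustment is 11 < 13, so +2): 11 + 2 = 13.
Final offense level: 13.
Criminal history: 2 prior points → Category 1 (0-2).
Level 13 falls in the 13 band.
Grid: Level 13 × Category 1 = 18-28 months.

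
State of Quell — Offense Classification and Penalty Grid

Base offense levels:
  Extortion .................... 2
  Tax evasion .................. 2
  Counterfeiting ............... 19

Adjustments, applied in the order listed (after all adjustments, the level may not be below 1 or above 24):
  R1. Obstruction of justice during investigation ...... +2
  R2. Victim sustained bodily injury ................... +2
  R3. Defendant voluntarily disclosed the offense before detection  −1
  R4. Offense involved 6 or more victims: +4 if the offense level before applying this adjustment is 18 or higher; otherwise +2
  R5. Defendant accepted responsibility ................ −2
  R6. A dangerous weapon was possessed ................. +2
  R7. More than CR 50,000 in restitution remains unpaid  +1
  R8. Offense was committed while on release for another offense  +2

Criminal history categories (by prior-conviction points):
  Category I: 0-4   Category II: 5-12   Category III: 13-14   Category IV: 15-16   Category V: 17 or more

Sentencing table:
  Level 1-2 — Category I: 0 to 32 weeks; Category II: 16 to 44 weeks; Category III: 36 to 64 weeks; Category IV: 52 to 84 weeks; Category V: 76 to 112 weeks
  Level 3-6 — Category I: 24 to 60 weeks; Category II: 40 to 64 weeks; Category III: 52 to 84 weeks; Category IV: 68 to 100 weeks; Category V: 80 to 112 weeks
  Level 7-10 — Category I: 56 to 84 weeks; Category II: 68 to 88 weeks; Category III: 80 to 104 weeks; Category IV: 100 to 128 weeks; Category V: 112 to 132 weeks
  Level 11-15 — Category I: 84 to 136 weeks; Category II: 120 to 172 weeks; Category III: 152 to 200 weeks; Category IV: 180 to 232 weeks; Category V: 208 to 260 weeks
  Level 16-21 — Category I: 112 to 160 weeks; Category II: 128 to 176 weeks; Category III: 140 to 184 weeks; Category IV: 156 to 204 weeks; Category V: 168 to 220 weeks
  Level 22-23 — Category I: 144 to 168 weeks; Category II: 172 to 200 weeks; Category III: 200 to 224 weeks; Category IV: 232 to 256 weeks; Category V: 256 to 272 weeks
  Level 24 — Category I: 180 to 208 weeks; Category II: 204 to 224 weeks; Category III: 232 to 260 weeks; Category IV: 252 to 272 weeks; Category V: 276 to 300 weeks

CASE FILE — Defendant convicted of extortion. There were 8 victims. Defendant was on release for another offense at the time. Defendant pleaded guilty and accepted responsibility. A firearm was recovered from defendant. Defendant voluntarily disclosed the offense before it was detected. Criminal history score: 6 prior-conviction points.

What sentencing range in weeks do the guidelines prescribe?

Base offense level for extortion: 2.
R1 does not apply.
R3 applies: 2 − 1 = 1.
R4 applies (level before this adjustment is 1 < 18, so +2): 1 + 2 = 3.
R5 applies: 3 − 2 = 1.
R6 applies: 1 + 2 = 3.
R8 applies: 3 + 2 = 5.
Final offense level: 5.
Criminal history: 6 prior points → Category II (5-12).
Level 5 falls in the 3-6 band.
Grid: Level 3-6 × Category II = 40-64 weeks.

40-64 weeks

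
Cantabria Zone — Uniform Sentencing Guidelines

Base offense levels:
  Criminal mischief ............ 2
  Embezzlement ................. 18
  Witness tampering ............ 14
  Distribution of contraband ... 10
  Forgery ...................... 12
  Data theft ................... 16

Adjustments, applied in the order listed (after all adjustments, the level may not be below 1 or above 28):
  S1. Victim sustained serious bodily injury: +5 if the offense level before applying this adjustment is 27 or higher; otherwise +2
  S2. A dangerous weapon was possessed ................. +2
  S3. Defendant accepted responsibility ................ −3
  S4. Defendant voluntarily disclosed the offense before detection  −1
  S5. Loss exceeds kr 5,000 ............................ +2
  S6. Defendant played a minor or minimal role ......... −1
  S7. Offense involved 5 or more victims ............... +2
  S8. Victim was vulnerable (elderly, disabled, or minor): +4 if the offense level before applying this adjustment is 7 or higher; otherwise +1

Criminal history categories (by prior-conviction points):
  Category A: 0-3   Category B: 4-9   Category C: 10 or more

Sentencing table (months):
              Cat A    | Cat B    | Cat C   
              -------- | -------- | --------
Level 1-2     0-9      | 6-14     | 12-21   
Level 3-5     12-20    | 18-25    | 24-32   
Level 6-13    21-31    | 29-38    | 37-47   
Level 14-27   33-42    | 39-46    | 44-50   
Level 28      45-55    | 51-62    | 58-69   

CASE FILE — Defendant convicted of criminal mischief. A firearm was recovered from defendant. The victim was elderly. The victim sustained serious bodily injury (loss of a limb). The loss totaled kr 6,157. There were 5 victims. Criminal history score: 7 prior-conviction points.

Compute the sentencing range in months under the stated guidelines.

39-46 months

Base offense level for criminal mischief: 2.
S1 applies (level before this adjustment is 2 < 27, so +2): 2 + 2 = 4.
S2 applies: 4 + 2 = 6.
S4 does not apply.
S5 applies: 6 + 2 = 8.
S6 does not apply.
S7 applies: 8 + 2 = 10.
S8 applies (level before this adjustment is 10 ≥ 7, so +4): 10 + 4 = 14.
Final offense level: 14.
Criminal history: 7 prior points → Category B (4-9).
Level 14 falls in the 14-27 band.
Grid: Level 14-27 × Category B = 39-46 months.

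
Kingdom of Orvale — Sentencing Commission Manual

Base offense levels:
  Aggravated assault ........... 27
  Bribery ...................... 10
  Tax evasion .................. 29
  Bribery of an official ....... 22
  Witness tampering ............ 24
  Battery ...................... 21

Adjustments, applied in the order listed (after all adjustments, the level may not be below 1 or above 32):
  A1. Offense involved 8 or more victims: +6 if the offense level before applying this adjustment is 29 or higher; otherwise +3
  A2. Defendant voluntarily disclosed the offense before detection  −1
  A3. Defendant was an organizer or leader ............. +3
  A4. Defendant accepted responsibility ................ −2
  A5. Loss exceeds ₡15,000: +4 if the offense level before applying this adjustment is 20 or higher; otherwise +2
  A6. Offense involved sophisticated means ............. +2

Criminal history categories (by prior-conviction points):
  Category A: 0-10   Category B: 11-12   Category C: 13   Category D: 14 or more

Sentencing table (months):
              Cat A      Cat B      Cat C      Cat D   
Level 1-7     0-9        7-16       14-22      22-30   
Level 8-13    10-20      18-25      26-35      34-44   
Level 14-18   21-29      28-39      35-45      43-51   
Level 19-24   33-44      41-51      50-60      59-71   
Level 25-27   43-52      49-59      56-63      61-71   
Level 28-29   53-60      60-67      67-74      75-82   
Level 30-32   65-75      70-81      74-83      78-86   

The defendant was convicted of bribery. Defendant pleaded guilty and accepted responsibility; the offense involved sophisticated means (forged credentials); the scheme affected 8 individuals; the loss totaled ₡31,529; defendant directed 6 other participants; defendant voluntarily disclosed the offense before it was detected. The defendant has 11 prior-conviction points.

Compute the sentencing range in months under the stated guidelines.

28-39 months

Base offense level for bribery: 10.
A1 applies (level before this adjustment is 10 < 29, so +3): 10 + 3 = 13.
A2 applies: 13 − 1 = 12.
A3 applies: 12 + 3 = 15.
A4 applies: 15 − 2 = 13.
A5 applies (level before this adjustment is 13 < 20, so +2): 13 + 2 = 15.
A6 applies: 15 + 2 = 17.
Final offense level: 17.
Criminal history: 11 prior points → Category B (11-12).
Level 17 falls in the 14-18 band.
Grid: Level 14-18 × Category B = 28-39 months.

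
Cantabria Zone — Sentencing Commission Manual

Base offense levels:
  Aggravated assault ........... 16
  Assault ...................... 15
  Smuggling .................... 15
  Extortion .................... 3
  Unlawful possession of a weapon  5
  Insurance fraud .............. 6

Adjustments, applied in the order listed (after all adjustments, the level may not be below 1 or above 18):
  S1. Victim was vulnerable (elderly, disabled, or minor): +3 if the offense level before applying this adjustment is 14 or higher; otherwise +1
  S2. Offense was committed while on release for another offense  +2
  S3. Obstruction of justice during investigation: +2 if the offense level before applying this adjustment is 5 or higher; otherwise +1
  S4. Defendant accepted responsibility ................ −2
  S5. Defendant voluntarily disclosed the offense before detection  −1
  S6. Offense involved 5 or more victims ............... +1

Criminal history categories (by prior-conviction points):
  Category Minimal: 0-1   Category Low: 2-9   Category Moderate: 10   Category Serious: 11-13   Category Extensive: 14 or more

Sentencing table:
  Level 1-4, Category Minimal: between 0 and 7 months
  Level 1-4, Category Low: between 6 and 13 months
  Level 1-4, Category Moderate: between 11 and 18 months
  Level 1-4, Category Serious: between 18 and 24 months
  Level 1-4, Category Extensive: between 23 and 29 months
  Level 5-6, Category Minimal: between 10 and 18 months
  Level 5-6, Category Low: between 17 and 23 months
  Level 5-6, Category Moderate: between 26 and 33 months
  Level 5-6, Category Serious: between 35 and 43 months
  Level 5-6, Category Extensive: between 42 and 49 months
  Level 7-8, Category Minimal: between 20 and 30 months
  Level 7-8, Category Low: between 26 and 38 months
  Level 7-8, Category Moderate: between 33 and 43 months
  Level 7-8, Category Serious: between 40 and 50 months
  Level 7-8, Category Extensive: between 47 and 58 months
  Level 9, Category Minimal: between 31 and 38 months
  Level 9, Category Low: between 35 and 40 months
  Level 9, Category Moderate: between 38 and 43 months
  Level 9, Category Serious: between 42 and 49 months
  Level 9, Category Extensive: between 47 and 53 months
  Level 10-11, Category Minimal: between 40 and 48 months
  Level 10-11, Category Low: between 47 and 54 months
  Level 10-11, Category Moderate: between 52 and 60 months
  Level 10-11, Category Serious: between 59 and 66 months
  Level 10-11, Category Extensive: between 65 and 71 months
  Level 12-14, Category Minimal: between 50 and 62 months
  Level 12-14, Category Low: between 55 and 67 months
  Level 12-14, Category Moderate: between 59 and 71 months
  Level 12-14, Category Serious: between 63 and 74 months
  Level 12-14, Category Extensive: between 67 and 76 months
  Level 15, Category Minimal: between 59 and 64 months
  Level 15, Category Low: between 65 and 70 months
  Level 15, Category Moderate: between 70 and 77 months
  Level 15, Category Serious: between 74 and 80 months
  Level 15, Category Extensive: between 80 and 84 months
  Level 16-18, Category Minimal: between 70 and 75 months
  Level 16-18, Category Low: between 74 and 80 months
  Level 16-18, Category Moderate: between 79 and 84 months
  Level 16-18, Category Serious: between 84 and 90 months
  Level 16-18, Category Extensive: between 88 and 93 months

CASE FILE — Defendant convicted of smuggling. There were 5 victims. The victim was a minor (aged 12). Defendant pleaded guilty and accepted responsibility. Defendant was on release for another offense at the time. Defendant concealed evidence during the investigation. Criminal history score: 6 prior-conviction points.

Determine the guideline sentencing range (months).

Base offense level for smuggling: 15.
S1 applies (level before this adjustment is 15 ≥ 14, so +3): 15 + 3 = 18.
S2 applies: 18 + 2 = 20.
S3 applies (level before this adjustment is 20 ≥ 5, so +2): 20 + 2 = 22.
S4 applies: 22 − 2 = 20.
S6 applies: 20 + 1 = 21.
Level 21 exceeds the maximum of 18; capped at 18.
Final offense level: 18.
Criminal history: 6 prior points → Category Low (2-9).
Level 18 falls in the 16-18 band.
Grid: Level 16-18 × Category Low = 74-80 months.

74-80 months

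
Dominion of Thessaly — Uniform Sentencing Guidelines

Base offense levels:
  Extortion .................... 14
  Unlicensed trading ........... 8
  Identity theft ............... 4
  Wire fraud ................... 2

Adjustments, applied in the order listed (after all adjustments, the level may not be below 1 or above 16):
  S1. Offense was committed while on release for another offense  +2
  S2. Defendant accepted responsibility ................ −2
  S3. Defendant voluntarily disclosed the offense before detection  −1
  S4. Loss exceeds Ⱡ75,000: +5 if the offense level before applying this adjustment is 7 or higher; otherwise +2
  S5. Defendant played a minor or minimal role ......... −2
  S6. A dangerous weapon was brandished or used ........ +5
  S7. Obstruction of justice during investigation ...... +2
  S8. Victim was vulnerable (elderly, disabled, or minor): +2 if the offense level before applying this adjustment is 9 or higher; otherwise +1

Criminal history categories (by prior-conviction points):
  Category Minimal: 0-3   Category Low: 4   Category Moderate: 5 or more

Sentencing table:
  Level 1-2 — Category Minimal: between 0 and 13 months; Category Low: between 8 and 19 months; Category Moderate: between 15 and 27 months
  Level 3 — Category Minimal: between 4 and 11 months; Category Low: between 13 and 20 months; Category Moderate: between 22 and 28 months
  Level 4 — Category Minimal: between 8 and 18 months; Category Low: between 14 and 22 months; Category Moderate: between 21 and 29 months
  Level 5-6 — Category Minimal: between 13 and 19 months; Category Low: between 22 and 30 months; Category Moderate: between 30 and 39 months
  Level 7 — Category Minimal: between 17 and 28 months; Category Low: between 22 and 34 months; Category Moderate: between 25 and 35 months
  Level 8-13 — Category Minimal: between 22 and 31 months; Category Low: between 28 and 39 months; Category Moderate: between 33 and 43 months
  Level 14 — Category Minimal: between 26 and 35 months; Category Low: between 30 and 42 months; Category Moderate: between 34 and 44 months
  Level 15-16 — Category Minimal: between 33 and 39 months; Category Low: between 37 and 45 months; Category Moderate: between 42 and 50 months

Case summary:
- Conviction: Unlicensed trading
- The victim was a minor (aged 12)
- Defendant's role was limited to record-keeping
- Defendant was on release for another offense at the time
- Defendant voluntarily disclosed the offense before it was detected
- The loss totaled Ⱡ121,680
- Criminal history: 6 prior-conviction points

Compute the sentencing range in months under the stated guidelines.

Base offense level for unlicensed trading: 8.
S1 applies: 8 + 2 = 10.
S3 applies: 10 − 1 = 9.
S4 applies (level before this adjustment is 9 ≥ 7, so +5): 9 + 5 = 14.
S5 applies: 14 − 2 = 12.
S6 does not apply.
S8 applies (level before this adjustment is 12 ≥ 9, so +2): 12 + 2 = 14.
Final offense level: 14.
Criminal history: 6 prior points → Category Moderate (5+).
Level 14 falls in the 14 band.
Grid: Level 14 × Category Moderate = 34-44 months.

34-44 months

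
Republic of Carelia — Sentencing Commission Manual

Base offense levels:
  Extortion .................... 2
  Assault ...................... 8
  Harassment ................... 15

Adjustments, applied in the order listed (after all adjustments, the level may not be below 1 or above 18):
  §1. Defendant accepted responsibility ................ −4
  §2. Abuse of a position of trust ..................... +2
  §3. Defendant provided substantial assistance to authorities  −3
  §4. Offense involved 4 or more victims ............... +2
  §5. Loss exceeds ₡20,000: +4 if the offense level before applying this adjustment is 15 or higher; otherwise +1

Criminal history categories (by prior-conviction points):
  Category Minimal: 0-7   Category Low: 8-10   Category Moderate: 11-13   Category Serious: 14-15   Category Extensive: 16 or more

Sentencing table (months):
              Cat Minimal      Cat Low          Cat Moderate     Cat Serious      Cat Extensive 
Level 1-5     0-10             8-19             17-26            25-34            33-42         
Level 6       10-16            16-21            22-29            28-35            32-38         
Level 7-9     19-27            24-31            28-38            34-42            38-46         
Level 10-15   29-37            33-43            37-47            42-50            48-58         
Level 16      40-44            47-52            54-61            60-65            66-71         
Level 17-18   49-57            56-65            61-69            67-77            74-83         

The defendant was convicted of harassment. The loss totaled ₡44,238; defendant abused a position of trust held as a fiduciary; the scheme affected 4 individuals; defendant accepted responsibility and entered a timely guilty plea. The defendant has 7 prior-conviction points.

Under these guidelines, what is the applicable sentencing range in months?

Base offense level for harassment: 15.
§1 applies: 15 − 4 = 11.
§2 applies: 11 + 2 = 13.
§4 applies: 13 + 2 = 15.
§5 applies (level before this adjustment is 15 ≥ 15, so +4): 15 + 4 = 19.
Level 19 exceeds the maximum of 18; capped at 18.
Final offense level: 18.
Criminal history: 7 prior points → Category Minimal (0-7).
Level 18 falls in the 17-18 band.
Grid: Level 17-18 × Category Minimal = 49-57 months.

49-57 months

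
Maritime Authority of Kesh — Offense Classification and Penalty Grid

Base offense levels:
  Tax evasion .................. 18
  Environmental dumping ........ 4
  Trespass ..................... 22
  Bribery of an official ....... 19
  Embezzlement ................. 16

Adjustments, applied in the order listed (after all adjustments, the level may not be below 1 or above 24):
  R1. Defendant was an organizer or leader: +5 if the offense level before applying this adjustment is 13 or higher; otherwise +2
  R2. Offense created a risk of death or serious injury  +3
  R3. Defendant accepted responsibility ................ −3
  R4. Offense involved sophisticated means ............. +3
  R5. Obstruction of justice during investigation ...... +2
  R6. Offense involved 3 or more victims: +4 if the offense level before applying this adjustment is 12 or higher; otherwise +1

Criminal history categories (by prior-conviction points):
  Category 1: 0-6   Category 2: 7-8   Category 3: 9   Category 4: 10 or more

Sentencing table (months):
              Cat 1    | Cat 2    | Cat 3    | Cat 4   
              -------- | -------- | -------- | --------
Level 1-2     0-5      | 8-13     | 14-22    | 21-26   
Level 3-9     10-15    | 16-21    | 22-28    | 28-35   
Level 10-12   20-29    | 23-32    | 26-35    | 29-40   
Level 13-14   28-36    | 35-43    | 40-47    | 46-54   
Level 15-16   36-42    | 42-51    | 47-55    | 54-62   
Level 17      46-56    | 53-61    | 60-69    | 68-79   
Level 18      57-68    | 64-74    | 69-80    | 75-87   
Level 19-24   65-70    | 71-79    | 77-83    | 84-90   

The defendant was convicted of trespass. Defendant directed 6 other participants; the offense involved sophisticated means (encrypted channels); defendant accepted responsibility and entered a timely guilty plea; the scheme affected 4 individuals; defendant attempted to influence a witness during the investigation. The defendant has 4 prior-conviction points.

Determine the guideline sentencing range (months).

Base offense level for trespass: 22.
R1 applies (level before this adjustment is 22 ≥ 13, so +5): 22 + 5 = 27.
R2 does not apply.
R3 applies: 27 − 3 = 24.
R4 applies: 24 + 3 = 27.
R5 applies: 27 + 2 = 29.
R6 applies (level before this adjustment is 29 ≥ 12, so +4): 29 + 4 = 33.
Level 33 exceeds the maximum of 24; capped at 24.
Final offense level: 24.
Criminal history: 4 prior points → Category 1 (0-6).
Level 24 falls in the 19-24 band.
Grid: Level 19-24 × Category 1 = 65-70 months.

65-70 months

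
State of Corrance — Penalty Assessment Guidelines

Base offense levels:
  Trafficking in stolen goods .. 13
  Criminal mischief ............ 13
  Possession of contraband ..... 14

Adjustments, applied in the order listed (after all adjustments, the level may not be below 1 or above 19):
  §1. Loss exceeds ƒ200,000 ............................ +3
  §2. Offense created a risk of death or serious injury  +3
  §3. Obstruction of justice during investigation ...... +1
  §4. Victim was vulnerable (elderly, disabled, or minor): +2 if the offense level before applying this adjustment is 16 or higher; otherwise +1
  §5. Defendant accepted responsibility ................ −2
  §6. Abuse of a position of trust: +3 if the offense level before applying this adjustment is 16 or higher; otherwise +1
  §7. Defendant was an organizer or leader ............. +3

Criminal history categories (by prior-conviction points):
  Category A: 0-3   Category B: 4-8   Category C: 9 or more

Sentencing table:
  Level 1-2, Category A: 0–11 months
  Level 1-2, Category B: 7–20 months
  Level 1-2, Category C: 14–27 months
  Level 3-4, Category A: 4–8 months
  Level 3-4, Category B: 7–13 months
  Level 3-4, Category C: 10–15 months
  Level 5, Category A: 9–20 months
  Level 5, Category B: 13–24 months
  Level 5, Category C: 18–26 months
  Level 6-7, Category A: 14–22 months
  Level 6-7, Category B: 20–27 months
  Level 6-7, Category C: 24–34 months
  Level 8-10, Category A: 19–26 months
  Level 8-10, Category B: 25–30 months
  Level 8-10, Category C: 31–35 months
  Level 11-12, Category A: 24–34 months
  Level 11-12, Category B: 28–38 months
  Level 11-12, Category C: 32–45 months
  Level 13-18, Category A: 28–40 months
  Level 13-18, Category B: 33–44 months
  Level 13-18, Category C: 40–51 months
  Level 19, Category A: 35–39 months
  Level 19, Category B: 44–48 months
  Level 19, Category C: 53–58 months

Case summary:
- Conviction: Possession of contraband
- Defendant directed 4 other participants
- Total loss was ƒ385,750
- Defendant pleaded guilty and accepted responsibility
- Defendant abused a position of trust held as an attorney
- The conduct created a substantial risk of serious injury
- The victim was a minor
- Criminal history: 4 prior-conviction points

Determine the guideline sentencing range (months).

Base offense level for possession of contraband: 14.
§1 applies: 14 + 3 = 17.
§2 applies: 17 + 3 = 20.
§4 applies (level before this adjustment is 20 ≥ 16, so +2): 20 + 2 = 22.
§5 applies: 22 − 2 = 20.
§6 applies (level before this adjustment is 20 ≥ 16, so +3): 20 + 3 = 23.
§7 applies: 23 + 3 = 26.
Level 26 exceeds the maximum of 19; capped at 19.
Final offense level: 19.
Criminal history: 4 prior points → Category B (4-8).
Level 19 falls in the 19 band.
Grid: Level 19 × Category B = 44-48 months.

44-48 months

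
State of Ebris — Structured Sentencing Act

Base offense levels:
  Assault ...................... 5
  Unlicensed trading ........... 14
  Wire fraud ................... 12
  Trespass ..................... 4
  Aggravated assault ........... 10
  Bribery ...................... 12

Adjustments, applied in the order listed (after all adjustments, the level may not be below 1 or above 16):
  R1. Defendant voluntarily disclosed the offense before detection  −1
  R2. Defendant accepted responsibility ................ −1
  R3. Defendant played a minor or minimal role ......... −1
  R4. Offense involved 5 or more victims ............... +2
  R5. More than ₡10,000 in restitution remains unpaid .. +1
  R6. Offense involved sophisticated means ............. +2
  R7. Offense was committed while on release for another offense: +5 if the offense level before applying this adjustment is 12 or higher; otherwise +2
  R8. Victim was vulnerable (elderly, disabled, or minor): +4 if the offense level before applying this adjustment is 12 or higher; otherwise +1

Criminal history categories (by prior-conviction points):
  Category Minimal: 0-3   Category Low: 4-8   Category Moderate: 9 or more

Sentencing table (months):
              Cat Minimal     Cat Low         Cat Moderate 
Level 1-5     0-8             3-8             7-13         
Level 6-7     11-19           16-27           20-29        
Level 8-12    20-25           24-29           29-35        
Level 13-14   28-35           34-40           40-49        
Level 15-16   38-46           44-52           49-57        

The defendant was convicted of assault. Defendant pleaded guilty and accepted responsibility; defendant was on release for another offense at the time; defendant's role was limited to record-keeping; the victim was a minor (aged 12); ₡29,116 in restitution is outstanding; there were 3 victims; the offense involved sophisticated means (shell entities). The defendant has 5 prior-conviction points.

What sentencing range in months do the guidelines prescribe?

24-29 months

Base offense level for assault: 5.
R2 applies: 5 − 1 = 4.
R3 applies: 4 − 1 = 3.
R5 applies: 3 + 1 = 4.
R6 applies: 4 + 2 = 6.
R7 applies (level before this adjustment is 6 < 12, so +2): 6 + 2 = 8.
R8 applies (level before this adjustment is 8 < 12, so +1): 8 + 1 = 9.
Final offense level: 9.
Criminal history: 5 prior points → Category Low (4-8).
Level 9 falls in the 8-12 band.
Grid: Level 8-12 × Category Low = 24-29 months.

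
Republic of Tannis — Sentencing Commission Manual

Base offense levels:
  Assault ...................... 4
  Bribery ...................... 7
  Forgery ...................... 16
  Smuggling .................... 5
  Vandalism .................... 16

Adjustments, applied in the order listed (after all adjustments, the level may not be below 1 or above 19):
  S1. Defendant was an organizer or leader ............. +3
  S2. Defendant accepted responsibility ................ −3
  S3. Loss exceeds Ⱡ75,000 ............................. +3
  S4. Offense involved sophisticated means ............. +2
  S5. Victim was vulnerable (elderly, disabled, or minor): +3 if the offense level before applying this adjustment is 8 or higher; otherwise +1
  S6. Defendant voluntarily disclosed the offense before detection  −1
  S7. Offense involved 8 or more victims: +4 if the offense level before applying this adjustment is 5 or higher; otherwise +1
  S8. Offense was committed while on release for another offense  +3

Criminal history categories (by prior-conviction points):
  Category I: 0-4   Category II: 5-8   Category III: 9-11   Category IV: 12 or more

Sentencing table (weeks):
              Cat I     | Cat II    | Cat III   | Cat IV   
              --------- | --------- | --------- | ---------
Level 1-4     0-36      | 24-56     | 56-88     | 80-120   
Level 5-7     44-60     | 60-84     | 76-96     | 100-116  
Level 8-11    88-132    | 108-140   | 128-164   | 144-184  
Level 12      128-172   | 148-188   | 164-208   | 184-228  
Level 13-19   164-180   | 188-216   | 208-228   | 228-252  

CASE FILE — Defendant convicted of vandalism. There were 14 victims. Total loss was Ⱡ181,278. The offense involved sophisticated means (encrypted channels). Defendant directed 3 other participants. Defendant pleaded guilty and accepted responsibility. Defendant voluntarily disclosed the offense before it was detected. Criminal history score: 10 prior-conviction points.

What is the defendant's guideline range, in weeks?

208-228 weeks

Base offense level for vandalism: 16.
S1 applies: 16 + 3 = 19.
S2 applies: 19 − 3 = 16.
S3 applies: 16 + 3 = 19.
S4 applies: 19 + 2 = 21.
S5 does not apply.
S6 applies: 21 − 1 = 20.
S7 applies (level before this adjustment is 20 ≥ 5, so +4): 20 + 4 = 24.
Level 24 exceeds the maximum of 19; capped at 19.
Final offense level: 19.
Criminal history: 10 prior points → Category III (9-11).
Level 19 falls in the 13-19 band.
Grid: Level 13-19 × Category III = 208-228 weeks.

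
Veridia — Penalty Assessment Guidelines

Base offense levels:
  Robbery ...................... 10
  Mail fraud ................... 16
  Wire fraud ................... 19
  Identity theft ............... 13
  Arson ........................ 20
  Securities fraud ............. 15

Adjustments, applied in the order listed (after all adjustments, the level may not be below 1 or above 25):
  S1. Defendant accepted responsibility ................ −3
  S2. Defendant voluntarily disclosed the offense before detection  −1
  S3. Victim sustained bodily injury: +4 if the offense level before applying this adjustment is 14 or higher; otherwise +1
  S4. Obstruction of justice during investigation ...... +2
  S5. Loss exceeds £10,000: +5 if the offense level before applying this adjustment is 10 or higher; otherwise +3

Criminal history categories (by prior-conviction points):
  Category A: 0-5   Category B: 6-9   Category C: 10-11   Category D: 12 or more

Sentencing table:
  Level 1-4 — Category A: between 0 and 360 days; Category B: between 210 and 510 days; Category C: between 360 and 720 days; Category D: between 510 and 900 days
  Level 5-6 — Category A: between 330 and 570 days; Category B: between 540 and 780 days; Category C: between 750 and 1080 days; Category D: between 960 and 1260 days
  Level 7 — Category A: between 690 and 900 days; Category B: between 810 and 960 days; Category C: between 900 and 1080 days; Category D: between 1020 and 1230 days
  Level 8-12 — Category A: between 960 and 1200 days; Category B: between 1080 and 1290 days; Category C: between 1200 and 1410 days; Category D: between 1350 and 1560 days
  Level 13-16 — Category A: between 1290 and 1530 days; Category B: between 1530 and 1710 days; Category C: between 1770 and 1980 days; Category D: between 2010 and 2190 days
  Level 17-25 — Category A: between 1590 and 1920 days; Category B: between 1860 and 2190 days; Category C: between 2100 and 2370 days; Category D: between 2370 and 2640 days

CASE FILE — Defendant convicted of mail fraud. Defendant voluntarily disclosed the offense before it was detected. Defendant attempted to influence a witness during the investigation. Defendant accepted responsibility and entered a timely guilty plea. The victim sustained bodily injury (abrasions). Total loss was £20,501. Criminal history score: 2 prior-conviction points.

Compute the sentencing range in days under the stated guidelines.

1590-1920 days

Base offense level for mail fraud: 16.
S1 applies: 16 − 3 = 13.
S2 applies: 13 − 1 = 12.
S3 applies (level before this adjustment is 12 < 14, so +1): 12 + 1 = 13.
S4 applies: 13 + 2 = 15.
S5 applies (level before this adjustment is 15 ≥ 10, so +5): 15 + 5 = 20.
Final offense level: 20.
Criminal history: 2 prior points → Category A (0-5).
Level 20 falls in the 17-25 band.
Grid: Level 17-25 × Category A = 1590-1920 days.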